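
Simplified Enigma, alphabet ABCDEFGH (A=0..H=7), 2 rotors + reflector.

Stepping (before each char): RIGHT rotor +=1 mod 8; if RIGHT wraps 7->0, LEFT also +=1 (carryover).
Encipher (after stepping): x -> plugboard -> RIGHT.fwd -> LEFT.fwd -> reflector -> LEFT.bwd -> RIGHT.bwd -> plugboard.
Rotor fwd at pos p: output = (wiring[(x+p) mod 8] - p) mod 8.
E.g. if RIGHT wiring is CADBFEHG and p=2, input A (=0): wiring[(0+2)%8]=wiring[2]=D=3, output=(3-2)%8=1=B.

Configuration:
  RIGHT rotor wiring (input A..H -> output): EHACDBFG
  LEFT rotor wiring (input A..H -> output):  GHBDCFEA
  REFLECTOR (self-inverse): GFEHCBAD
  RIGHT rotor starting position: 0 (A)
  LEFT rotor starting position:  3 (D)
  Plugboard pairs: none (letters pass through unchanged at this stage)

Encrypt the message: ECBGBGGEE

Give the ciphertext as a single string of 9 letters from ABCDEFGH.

Answer: BHAFDDHAD

Derivation:
Char 1 ('E'): step: R->1, L=3; E->plug->E->R->A->L->A->refl->G->L'->H->R'->B->plug->B
Char 2 ('C'): step: R->2, L=3; C->plug->C->R->B->L->H->refl->D->L'->F->R'->H->plug->H
Char 3 ('B'): step: R->3, L=3; B->plug->B->R->A->L->A->refl->G->L'->H->R'->A->plug->A
Char 4 ('G'): step: R->4, L=3; G->plug->G->R->E->L->F->refl->B->L'->D->R'->F->plug->F
Char 5 ('B'): step: R->5, L=3; B->plug->B->R->A->L->A->refl->G->L'->H->R'->D->plug->D
Char 6 ('G'): step: R->6, L=3; G->plug->G->R->F->L->D->refl->H->L'->B->R'->D->plug->D
Char 7 ('G'): step: R->7, L=3; G->plug->G->R->C->L->C->refl->E->L'->G->R'->H->plug->H
Char 8 ('E'): step: R->0, L->4 (L advanced); E->plug->E->R->D->L->E->refl->C->L'->E->R'->A->plug->A
Char 9 ('E'): step: R->1, L=4; E->plug->E->R->A->L->G->refl->A->L'->C->R'->D->plug->D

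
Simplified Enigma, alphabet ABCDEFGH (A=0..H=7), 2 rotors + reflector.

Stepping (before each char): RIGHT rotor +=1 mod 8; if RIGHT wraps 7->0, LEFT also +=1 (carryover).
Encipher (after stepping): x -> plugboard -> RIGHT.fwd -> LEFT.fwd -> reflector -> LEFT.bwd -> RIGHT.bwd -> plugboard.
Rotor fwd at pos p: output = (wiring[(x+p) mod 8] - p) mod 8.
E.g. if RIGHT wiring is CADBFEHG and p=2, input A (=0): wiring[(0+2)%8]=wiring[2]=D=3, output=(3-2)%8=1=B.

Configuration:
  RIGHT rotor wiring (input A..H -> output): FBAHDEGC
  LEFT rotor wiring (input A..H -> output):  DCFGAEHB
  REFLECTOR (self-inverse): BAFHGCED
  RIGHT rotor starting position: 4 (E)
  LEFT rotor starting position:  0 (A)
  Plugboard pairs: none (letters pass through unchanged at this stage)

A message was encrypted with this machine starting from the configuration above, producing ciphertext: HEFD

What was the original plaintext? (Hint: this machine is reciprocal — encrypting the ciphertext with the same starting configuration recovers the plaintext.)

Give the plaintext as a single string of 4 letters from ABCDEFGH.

Answer: DFHH

Derivation:
Char 1 ('H'): step: R->5, L=0; H->plug->H->R->G->L->H->refl->D->L'->A->R'->D->plug->D
Char 2 ('E'): step: R->6, L=0; E->plug->E->R->C->L->F->refl->C->L'->B->R'->F->plug->F
Char 3 ('F'): step: R->7, L=0; F->plug->F->R->E->L->A->refl->B->L'->H->R'->H->plug->H
Char 4 ('D'): step: R->0, L->1 (L advanced); D->plug->D->R->H->L->C->refl->F->L'->C->R'->H->plug->H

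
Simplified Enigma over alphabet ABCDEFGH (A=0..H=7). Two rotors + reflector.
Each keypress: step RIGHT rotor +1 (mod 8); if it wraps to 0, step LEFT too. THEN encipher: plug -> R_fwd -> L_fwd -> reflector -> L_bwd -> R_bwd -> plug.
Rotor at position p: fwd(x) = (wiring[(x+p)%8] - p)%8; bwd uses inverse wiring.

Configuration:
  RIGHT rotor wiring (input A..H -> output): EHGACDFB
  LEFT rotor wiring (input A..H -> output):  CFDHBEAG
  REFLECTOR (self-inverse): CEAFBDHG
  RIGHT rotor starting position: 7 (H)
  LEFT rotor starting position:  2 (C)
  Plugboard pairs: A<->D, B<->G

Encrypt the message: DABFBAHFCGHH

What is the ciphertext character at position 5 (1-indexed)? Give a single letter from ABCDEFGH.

Char 1 ('D'): step: R->0, L->3 (L advanced); D->plug->A->R->E->L->D->refl->F->L'->D->R'->F->plug->F
Char 2 ('A'): step: R->1, L=3; A->plug->D->R->B->L->G->refl->H->L'->F->R'->B->plug->G
Char 3 ('B'): step: R->2, L=3; B->plug->G->R->C->L->B->refl->E->L'->A->R'->C->plug->C
Char 4 ('F'): step: R->3, L=3; F->plug->F->R->B->L->G->refl->H->L'->F->R'->A->plug->D
Char 5 ('B'): step: R->4, L=3; B->plug->G->R->C->L->B->refl->E->L'->A->R'->E->plug->E

E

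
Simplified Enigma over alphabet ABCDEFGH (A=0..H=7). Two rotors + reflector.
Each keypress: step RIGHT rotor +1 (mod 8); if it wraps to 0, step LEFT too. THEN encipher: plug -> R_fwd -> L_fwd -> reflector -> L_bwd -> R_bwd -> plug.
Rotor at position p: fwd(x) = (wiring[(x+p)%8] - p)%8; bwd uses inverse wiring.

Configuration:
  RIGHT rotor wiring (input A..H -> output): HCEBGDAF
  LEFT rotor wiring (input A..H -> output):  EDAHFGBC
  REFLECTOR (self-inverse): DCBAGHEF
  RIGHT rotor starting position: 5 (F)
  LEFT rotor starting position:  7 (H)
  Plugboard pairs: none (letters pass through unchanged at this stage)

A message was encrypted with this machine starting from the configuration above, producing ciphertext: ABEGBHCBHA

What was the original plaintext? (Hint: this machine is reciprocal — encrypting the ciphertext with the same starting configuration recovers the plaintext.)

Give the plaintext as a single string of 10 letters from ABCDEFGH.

Char 1 ('A'): step: R->6, L=7; A->plug->A->R->C->L->E->refl->G->L'->F->R'->H->plug->H
Char 2 ('B'): step: R->7, L=7; B->plug->B->R->A->L->D->refl->A->L'->E->R'->G->plug->G
Char 3 ('E'): step: R->0, L->0 (L advanced); E->plug->E->R->G->L->B->refl->C->L'->H->R'->A->plug->A
Char 4 ('G'): step: R->1, L=0; G->plug->G->R->E->L->F->refl->H->L'->D->R'->B->plug->B
Char 5 ('B'): step: R->2, L=0; B->plug->B->R->H->L->C->refl->B->L'->G->R'->E->plug->E
Char 6 ('H'): step: R->3, L=0; H->plug->H->R->B->L->D->refl->A->L'->C->R'->E->plug->E
Char 7 ('C'): step: R->4, L=0; C->plug->C->R->E->L->F->refl->H->L'->D->R'->E->plug->E
Char 8 ('B'): step: R->5, L=0; B->plug->B->R->D->L->H->refl->F->L'->E->R'->G->plug->G
Char 9 ('H'): step: R->6, L=0; H->plug->H->R->F->L->G->refl->E->L'->A->R'->G->plug->G
Char 10 ('A'): step: R->7, L=0; A->plug->A->R->G->L->B->refl->C->L'->H->R'->F->plug->F

Answer: HGABEEEGGF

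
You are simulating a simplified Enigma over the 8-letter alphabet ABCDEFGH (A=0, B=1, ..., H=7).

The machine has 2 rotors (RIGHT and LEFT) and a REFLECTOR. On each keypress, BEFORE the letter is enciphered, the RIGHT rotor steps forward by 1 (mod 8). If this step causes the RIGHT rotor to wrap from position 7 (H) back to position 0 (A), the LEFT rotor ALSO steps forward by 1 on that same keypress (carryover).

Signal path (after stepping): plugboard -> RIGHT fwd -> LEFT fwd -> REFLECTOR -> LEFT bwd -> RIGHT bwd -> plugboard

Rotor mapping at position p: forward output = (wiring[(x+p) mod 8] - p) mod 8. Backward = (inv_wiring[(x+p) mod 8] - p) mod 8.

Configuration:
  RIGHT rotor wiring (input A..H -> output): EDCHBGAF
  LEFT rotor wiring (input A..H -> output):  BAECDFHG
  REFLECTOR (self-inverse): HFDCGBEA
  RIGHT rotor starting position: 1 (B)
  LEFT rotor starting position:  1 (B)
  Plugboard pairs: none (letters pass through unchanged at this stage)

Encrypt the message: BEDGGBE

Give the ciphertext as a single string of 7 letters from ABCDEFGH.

Char 1 ('B'): step: R->2, L=1; B->plug->B->R->F->L->G->refl->E->L'->E->R'->D->plug->D
Char 2 ('E'): step: R->3, L=1; E->plug->E->R->C->L->B->refl->F->L'->G->R'->B->plug->B
Char 3 ('D'): step: R->4, L=1; D->plug->D->R->B->L->D->refl->C->L'->D->R'->H->plug->H
Char 4 ('G'): step: R->5, L=1; G->plug->G->R->C->L->B->refl->F->L'->G->R'->E->plug->E
Char 5 ('G'): step: R->6, L=1; G->plug->G->R->D->L->C->refl->D->L'->B->R'->F->plug->F
Char 6 ('B'): step: R->7, L=1; B->plug->B->R->F->L->G->refl->E->L'->E->R'->C->plug->C
Char 7 ('E'): step: R->0, L->2 (L advanced); E->plug->E->R->B->L->A->refl->H->L'->G->R'->F->plug->F

Answer: DBHEFCF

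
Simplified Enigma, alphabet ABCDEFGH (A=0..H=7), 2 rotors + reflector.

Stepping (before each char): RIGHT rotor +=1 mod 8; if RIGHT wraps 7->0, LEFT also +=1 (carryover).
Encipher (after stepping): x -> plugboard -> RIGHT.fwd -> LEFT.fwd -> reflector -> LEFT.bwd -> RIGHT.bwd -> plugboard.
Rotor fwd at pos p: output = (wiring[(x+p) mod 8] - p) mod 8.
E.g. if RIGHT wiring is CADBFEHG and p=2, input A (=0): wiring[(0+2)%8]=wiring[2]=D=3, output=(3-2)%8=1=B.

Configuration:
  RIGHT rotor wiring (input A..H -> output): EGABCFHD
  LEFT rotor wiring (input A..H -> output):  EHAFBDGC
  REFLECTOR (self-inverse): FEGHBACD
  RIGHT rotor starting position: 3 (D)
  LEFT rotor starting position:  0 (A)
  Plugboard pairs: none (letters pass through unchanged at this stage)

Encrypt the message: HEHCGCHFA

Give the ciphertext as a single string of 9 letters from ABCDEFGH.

Answer: BHCGDECBF

Derivation:
Char 1 ('H'): step: R->4, L=0; H->plug->H->R->F->L->D->refl->H->L'->B->R'->B->plug->B
Char 2 ('E'): step: R->5, L=0; E->plug->E->R->B->L->H->refl->D->L'->F->R'->H->plug->H
Char 3 ('H'): step: R->6, L=0; H->plug->H->R->H->L->C->refl->G->L'->G->R'->C->plug->C
Char 4 ('C'): step: R->7, L=0; C->plug->C->R->H->L->C->refl->G->L'->G->R'->G->plug->G
Char 5 ('G'): step: R->0, L->1 (L advanced); G->plug->G->R->H->L->D->refl->H->L'->B->R'->D->plug->D
Char 6 ('C'): step: R->1, L=1; C->plug->C->R->A->L->G->refl->C->L'->E->R'->E->plug->E
Char 7 ('H'): step: R->2, L=1; H->plug->H->R->E->L->C->refl->G->L'->A->R'->C->plug->C
Char 8 ('F'): step: R->3, L=1; F->plug->F->R->B->L->H->refl->D->L'->H->R'->B->plug->B
Char 9 ('A'): step: R->4, L=1; A->plug->A->R->G->L->B->refl->E->L'->C->R'->F->plug->F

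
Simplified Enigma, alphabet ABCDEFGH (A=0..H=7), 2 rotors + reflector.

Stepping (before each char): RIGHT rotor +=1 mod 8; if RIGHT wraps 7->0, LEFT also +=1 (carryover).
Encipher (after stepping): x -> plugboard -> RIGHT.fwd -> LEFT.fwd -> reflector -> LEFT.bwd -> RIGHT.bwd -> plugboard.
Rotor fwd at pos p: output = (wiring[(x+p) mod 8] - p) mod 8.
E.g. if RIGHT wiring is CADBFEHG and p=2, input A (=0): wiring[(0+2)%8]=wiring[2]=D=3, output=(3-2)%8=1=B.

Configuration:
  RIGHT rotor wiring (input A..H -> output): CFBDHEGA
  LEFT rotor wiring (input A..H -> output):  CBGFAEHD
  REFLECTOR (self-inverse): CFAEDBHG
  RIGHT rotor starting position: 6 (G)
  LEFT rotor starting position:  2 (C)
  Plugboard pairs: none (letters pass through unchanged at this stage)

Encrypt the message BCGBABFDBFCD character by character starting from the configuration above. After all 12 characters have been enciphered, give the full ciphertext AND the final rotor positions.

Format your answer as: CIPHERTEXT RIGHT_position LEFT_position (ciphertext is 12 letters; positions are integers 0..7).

Char 1 ('B'): step: R->7, L=2; B->plug->B->R->D->L->C->refl->A->L'->G->R'->C->plug->C
Char 2 ('C'): step: R->0, L->3 (L advanced); C->plug->C->R->B->L->F->refl->B->L'->C->R'->A->plug->A
Char 3 ('G'): step: R->1, L=3; G->plug->G->R->H->L->D->refl->E->L'->D->R'->E->plug->E
Char 4 ('B'): step: R->2, L=3; B->plug->B->R->B->L->F->refl->B->L'->C->R'->D->plug->D
Char 5 ('A'): step: R->3, L=3; A->plug->A->R->A->L->C->refl->A->L'->E->R'->B->plug->B
Char 6 ('B'): step: R->4, L=3; B->plug->B->R->A->L->C->refl->A->L'->E->R'->D->plug->D
Char 7 ('F'): step: R->5, L=3; F->plug->F->R->E->L->A->refl->C->L'->A->R'->E->plug->E
Char 8 ('D'): step: R->6, L=3; D->plug->D->R->H->L->D->refl->E->L'->D->R'->E->plug->E
Char 9 ('B'): step: R->7, L=3; B->plug->B->R->D->L->E->refl->D->L'->H->R'->H->plug->H
Char 10 ('F'): step: R->0, L->4 (L advanced); F->plug->F->R->E->L->G->refl->H->L'->D->R'->D->plug->D
Char 11 ('C'): step: R->1, L=4; C->plug->C->R->C->L->D->refl->E->L'->A->R'->B->plug->B
Char 12 ('D'): step: R->2, L=4; D->plug->D->R->C->L->D->refl->E->L'->A->R'->G->plug->G
Final: ciphertext=CAEDBDEEHDBG, RIGHT=2, LEFT=4

Answer: CAEDBDEEHDBG 2 4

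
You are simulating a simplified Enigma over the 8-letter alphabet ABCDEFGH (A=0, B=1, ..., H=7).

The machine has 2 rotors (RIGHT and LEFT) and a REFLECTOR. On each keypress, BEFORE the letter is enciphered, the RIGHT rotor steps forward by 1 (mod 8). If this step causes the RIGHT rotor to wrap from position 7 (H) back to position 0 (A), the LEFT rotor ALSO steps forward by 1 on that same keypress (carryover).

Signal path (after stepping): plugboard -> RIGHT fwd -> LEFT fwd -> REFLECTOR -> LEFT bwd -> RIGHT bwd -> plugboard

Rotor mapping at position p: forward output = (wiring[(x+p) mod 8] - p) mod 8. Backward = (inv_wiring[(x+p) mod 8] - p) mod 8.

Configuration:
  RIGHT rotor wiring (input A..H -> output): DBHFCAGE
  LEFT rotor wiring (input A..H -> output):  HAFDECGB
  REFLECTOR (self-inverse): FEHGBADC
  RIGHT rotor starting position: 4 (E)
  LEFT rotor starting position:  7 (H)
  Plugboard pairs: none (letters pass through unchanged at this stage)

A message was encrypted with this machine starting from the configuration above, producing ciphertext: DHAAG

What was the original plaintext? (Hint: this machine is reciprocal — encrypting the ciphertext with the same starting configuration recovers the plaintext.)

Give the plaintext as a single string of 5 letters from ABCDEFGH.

Answer: AGGGB

Derivation:
Char 1 ('D'): step: R->5, L=7; D->plug->D->R->G->L->D->refl->G->L'->D->R'->A->plug->A
Char 2 ('H'): step: R->6, L=7; H->plug->H->R->C->L->B->refl->E->L'->E->R'->G->plug->G
Char 3 ('A'): step: R->7, L=7; A->plug->A->R->F->L->F->refl->A->L'->B->R'->G->plug->G
Char 4 ('A'): step: R->0, L->0 (L advanced); A->plug->A->R->D->L->D->refl->G->L'->G->R'->G->plug->G
Char 5 ('G'): step: R->1, L=0; G->plug->G->R->D->L->D->refl->G->L'->G->R'->B->plug->B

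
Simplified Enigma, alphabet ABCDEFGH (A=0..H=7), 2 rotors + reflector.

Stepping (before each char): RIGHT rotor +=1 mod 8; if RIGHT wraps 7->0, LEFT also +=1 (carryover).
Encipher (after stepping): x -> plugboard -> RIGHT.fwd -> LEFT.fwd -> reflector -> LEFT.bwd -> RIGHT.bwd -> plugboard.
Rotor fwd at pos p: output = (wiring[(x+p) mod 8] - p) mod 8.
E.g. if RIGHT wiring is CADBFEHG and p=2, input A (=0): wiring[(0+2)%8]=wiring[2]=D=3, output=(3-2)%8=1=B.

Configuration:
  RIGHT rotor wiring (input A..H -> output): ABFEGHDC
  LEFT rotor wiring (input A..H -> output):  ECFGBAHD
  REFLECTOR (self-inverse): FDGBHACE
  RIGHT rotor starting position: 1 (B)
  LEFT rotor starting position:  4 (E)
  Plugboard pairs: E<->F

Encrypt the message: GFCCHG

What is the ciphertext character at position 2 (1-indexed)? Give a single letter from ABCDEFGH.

Char 1 ('G'): step: R->2, L=4; G->plug->G->R->G->L->B->refl->D->L'->C->R'->B->plug->B
Char 2 ('F'): step: R->3, L=4; F->plug->E->R->H->L->C->refl->G->L'->F->R'->F->plug->E

E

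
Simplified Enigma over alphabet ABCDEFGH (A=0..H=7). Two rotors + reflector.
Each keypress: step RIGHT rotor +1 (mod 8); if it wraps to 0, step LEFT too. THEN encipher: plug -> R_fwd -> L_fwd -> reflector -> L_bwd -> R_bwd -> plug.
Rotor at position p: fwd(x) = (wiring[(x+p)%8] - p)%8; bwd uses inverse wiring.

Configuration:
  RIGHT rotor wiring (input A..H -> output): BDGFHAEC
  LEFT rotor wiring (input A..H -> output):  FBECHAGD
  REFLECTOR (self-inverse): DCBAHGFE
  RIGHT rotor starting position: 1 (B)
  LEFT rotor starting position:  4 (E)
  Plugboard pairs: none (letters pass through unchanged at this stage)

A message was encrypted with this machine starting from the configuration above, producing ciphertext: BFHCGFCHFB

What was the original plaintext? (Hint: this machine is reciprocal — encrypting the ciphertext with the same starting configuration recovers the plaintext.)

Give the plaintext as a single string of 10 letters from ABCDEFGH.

Char 1 ('B'): step: R->2, L=4; B->plug->B->R->D->L->H->refl->E->L'->B->R'->H->plug->H
Char 2 ('F'): step: R->3, L=4; F->plug->F->R->G->L->A->refl->D->L'->A->R'->G->plug->G
Char 3 ('H'): step: R->4, L=4; H->plug->H->R->B->L->E->refl->H->L'->D->R'->A->plug->A
Char 4 ('C'): step: R->5, L=4; C->plug->C->R->F->L->F->refl->G->L'->H->R'->B->plug->B
Char 5 ('G'): step: R->6, L=4; G->plug->G->R->B->L->E->refl->H->L'->D->R'->C->plug->C
Char 6 ('F'): step: R->7, L=4; F->plug->F->R->A->L->D->refl->A->L'->G->R'->E->plug->E
Char 7 ('C'): step: R->0, L->5 (L advanced); C->plug->C->R->G->L->F->refl->G->L'->C->R'->H->plug->H
Char 8 ('H'): step: R->1, L=5; H->plug->H->R->A->L->D->refl->A->L'->D->R'->F->plug->F
Char 9 ('F'): step: R->2, L=5; F->plug->F->R->A->L->D->refl->A->L'->D->R'->B->plug->B
Char 10 ('B'): step: R->3, L=5; B->plug->B->R->E->L->E->refl->H->L'->F->R'->C->plug->C

Answer: HGABCEHFBC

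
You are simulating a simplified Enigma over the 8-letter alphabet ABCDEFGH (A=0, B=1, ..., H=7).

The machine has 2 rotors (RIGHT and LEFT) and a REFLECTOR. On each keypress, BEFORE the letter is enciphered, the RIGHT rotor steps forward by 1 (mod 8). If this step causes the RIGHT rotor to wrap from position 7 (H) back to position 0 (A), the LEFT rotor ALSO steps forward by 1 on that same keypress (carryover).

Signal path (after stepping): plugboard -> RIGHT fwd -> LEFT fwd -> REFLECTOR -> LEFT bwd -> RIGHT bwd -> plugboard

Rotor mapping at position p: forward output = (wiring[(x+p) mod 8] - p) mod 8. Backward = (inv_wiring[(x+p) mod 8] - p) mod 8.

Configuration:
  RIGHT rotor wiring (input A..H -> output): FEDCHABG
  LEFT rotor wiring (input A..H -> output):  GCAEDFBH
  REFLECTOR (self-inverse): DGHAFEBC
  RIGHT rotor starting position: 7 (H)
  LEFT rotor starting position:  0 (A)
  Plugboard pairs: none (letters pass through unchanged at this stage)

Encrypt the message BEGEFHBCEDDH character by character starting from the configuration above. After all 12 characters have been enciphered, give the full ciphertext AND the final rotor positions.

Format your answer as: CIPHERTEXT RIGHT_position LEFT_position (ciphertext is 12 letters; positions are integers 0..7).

Answer: EHAGHGDHCGCF 3 2

Derivation:
Char 1 ('B'): step: R->0, L->1 (L advanced); B->plug->B->R->E->L->E->refl->F->L'->H->R'->E->plug->E
Char 2 ('E'): step: R->1, L=1; E->plug->E->R->H->L->F->refl->E->L'->E->R'->H->plug->H
Char 3 ('G'): step: R->2, L=1; G->plug->G->R->D->L->C->refl->H->L'->B->R'->A->plug->A
Char 4 ('E'): step: R->3, L=1; E->plug->E->R->D->L->C->refl->H->L'->B->R'->G->plug->G
Char 5 ('F'): step: R->4, L=1; F->plug->F->R->A->L->B->refl->G->L'->G->R'->H->plug->H
Char 6 ('H'): step: R->5, L=1; H->plug->H->R->C->L->D->refl->A->L'->F->R'->G->plug->G
Char 7 ('B'): step: R->6, L=1; B->plug->B->R->A->L->B->refl->G->L'->G->R'->D->plug->D
Char 8 ('C'): step: R->7, L=1; C->plug->C->R->F->L->A->refl->D->L'->C->R'->H->plug->H
Char 9 ('E'): step: R->0, L->2 (L advanced); E->plug->E->R->H->L->A->refl->D->L'->D->R'->C->plug->C
Char 10 ('D'): step: R->1, L=2; D->plug->D->R->G->L->E->refl->F->L'->F->R'->G->plug->G
Char 11 ('D'): step: R->2, L=2; D->plug->D->R->G->L->E->refl->F->L'->F->R'->C->plug->C
Char 12 ('H'): step: R->3, L=2; H->plug->H->R->A->L->G->refl->B->L'->C->R'->F->plug->F
Final: ciphertext=EHAGHGDHCGCF, RIGHT=3, LEFT=2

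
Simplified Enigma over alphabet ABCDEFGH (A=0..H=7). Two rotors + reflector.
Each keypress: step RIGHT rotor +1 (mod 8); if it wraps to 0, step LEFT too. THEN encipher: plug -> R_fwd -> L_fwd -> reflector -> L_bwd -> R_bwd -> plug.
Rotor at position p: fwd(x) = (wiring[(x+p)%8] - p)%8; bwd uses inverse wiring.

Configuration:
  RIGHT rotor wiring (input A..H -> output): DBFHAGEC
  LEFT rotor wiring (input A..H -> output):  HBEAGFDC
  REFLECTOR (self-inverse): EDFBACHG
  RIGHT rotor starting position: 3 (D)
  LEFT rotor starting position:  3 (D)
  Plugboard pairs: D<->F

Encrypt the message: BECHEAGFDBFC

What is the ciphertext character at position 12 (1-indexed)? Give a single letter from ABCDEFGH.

Char 1 ('B'): step: R->4, L=3; B->plug->B->R->C->L->C->refl->F->L'->A->R'->C->plug->C
Char 2 ('E'): step: R->5, L=3; E->plug->E->R->E->L->H->refl->G->L'->G->R'->D->plug->F
Char 3 ('C'): step: R->6, L=3; C->plug->C->R->F->L->E->refl->A->L'->D->R'->D->plug->F
Char 4 ('H'): step: R->7, L=3; H->plug->H->R->F->L->E->refl->A->L'->D->R'->A->plug->A
Char 5 ('E'): step: R->0, L->4 (L advanced); E->plug->E->R->A->L->C->refl->F->L'->F->R'->C->plug->C
Char 6 ('A'): step: R->1, L=4; A->plug->A->R->A->L->C->refl->F->L'->F->R'->E->plug->E
Char 7 ('G'): step: R->2, L=4; G->plug->G->R->B->L->B->refl->D->L'->E->R'->D->plug->F
Char 8 ('F'): step: R->3, L=4; F->plug->D->R->B->L->B->refl->D->L'->E->R'->A->plug->A
Char 9 ('D'): step: R->4, L=4; D->plug->F->R->F->L->F->refl->C->L'->A->R'->C->plug->C
Char 10 ('B'): step: R->5, L=4; B->plug->B->R->H->L->E->refl->A->L'->G->R'->D->plug->F
Char 11 ('F'): step: R->6, L=4; F->plug->D->R->D->L->G->refl->H->L'->C->R'->G->plug->G
Char 12 ('C'): step: R->7, L=4; C->plug->C->R->C->L->H->refl->G->L'->D->R'->A->plug->A

A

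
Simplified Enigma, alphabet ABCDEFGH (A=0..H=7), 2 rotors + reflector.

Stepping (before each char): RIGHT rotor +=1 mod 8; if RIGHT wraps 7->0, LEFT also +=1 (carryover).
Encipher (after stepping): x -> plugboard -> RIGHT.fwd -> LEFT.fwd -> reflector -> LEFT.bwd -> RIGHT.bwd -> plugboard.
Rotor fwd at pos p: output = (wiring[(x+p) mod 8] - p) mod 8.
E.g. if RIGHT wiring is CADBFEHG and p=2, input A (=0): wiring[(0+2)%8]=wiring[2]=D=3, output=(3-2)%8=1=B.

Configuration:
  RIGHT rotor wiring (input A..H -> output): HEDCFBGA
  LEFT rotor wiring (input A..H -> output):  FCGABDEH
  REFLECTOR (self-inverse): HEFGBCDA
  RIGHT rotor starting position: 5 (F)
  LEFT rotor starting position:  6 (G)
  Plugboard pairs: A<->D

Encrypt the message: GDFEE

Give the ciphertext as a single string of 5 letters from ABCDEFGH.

Char 1 ('G'): step: R->6, L=6; G->plug->G->R->H->L->F->refl->C->L'->F->R'->E->plug->E
Char 2 ('D'): step: R->7, L=6; D->plug->A->R->B->L->B->refl->E->L'->D->R'->E->plug->E
Char 3 ('F'): step: R->0, L->7 (L advanced); F->plug->F->R->B->L->G->refl->D->L'->C->R'->D->plug->A
Char 4 ('E'): step: R->1, L=7; E->plug->E->R->A->L->A->refl->H->L'->D->R'->A->plug->D
Char 5 ('E'): step: R->2, L=7; E->plug->E->R->E->L->B->refl->E->L'->G->R'->F->plug->F

Answer: EEADF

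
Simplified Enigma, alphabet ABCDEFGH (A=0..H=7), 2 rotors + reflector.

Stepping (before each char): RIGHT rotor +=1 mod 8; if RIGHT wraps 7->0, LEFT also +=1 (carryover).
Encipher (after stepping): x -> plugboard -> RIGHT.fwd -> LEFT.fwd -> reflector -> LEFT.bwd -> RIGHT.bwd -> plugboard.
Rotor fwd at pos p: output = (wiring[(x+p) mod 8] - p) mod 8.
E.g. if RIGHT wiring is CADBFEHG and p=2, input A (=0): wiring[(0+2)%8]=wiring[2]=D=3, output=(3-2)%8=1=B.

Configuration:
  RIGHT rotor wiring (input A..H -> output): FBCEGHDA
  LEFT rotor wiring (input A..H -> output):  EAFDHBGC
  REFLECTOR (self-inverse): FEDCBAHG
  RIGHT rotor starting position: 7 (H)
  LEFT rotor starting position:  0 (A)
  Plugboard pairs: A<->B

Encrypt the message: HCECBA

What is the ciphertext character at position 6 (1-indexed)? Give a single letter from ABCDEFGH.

Char 1 ('H'): step: R->0, L->1 (L advanced); H->plug->H->R->A->L->H->refl->G->L'->D->R'->G->plug->G
Char 2 ('C'): step: R->1, L=1; C->plug->C->R->D->L->G->refl->H->L'->A->R'->A->plug->B
Char 3 ('E'): step: R->2, L=1; E->plug->E->R->B->L->E->refl->B->L'->G->R'->F->plug->F
Char 4 ('C'): step: R->3, L=1; C->plug->C->R->E->L->A->refl->F->L'->F->R'->E->plug->E
Char 5 ('B'): step: R->4, L=1; B->plug->A->R->C->L->C->refl->D->L'->H->R'->C->plug->C
Char 6 ('A'): step: R->5, L=1; A->plug->B->R->G->L->B->refl->E->L'->B->R'->H->plug->H

H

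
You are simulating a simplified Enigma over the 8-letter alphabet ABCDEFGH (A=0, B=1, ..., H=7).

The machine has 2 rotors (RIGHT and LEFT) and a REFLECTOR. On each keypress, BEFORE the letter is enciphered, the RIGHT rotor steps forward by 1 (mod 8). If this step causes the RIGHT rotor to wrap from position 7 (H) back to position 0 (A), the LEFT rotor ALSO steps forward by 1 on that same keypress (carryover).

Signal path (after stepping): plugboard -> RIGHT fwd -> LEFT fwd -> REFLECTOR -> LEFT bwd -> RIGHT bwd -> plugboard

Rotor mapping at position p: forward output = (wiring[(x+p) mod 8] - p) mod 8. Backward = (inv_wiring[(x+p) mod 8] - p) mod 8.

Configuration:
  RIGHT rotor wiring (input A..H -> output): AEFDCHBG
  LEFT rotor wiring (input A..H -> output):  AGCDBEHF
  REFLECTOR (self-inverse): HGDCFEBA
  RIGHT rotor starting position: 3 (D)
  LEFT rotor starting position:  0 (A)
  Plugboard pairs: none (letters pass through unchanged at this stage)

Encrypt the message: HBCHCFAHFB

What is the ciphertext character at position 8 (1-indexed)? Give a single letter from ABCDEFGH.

Char 1 ('H'): step: R->4, L=0; H->plug->H->R->H->L->F->refl->E->L'->F->R'->C->plug->C
Char 2 ('B'): step: R->5, L=0; B->plug->B->R->E->L->B->refl->G->L'->B->R'->C->plug->C
Char 3 ('C'): step: R->6, L=0; C->plug->C->R->C->L->C->refl->D->L'->D->R'->A->plug->A
Char 4 ('H'): step: R->7, L=0; H->plug->H->R->C->L->C->refl->D->L'->D->R'->F->plug->F
Char 5 ('C'): step: R->0, L->1 (L advanced); C->plug->C->R->F->L->G->refl->B->L'->B->R'->G->plug->G
Char 6 ('F'): step: R->1, L=1; F->plug->F->R->A->L->F->refl->E->L'->G->R'->E->plug->E
Char 7 ('A'): step: R->2, L=1; A->plug->A->R->D->L->A->refl->H->L'->H->R'->E->plug->E
Char 8 ('H'): step: R->3, L=1; H->plug->H->R->C->L->C->refl->D->L'->E->R'->C->plug->C

C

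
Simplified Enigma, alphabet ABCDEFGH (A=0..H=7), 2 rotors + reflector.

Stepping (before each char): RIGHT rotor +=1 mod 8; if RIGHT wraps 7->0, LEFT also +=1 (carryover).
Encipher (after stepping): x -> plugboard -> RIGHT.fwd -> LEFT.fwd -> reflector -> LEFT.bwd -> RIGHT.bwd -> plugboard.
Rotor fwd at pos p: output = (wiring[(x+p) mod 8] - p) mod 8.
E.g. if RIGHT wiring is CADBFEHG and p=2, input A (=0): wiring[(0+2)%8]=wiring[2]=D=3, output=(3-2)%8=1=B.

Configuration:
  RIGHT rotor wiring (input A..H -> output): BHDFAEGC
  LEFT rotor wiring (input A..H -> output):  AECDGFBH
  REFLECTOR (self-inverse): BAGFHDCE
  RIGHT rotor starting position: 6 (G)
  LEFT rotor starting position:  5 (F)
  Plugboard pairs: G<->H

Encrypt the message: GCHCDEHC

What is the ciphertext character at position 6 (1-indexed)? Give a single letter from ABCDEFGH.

Char 1 ('G'): step: R->7, L=5; G->plug->H->R->H->L->B->refl->A->L'->A->R'->C->plug->C
Char 2 ('C'): step: R->0, L->6 (L advanced); C->plug->C->R->D->L->G->refl->C->L'->C->R'->H->plug->G
Char 3 ('H'): step: R->1, L=6; H->plug->G->R->B->L->B->refl->A->L'->G->R'->A->plug->A
Char 4 ('C'): step: R->2, L=6; C->plug->C->R->G->L->A->refl->B->L'->B->R'->A->plug->A
Char 5 ('D'): step: R->3, L=6; D->plug->D->R->D->L->G->refl->C->L'->C->R'->A->plug->A
Char 6 ('E'): step: R->4, L=6; E->plug->E->R->F->L->F->refl->D->L'->A->R'->B->plug->B

B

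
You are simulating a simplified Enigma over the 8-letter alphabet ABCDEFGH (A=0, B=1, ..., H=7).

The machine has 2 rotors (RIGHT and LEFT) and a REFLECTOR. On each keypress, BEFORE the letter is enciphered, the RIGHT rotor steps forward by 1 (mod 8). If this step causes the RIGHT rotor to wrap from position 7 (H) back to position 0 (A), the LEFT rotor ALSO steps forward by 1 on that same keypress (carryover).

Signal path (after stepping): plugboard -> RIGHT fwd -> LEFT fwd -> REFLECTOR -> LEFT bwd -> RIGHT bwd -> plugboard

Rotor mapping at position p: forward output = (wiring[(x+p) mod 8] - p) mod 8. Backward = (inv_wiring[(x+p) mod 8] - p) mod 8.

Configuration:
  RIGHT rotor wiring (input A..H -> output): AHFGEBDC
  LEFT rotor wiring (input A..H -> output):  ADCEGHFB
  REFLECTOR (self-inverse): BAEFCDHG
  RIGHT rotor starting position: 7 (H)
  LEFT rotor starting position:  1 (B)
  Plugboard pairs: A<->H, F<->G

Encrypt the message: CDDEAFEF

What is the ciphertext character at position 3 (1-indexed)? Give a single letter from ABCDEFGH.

Char 1 ('C'): step: R->0, L->2 (L advanced); C->plug->C->R->F->L->H->refl->G->L'->G->R'->D->plug->D
Char 2 ('D'): step: R->1, L=2; D->plug->D->R->D->L->F->refl->D->L'->E->R'->B->plug->B
Char 3 ('D'): step: R->2, L=2; D->plug->D->R->H->L->B->refl->A->L'->A->R'->F->plug->G

G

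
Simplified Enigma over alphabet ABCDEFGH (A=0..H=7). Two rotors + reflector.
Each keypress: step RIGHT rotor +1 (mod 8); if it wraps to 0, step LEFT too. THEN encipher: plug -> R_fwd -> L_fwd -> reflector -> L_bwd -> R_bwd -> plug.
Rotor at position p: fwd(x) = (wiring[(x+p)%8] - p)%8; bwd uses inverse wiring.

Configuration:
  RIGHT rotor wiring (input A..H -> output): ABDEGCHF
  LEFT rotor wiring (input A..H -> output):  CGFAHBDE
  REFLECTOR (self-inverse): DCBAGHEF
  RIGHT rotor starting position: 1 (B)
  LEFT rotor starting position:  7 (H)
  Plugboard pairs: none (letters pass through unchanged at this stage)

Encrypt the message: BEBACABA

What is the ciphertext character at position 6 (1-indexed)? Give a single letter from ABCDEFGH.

Char 1 ('B'): step: R->2, L=7; B->plug->B->R->C->L->H->refl->F->L'->A->R'->D->plug->D
Char 2 ('E'): step: R->3, L=7; E->plug->E->R->C->L->H->refl->F->L'->A->R'->H->plug->H
Char 3 ('B'): step: R->4, L=7; B->plug->B->R->G->L->C->refl->B->L'->E->R'->E->plug->E
Char 4 ('A'): step: R->5, L=7; A->plug->A->R->F->L->A->refl->D->L'->B->R'->H->plug->H
Char 5 ('C'): step: R->6, L=7; C->plug->C->R->C->L->H->refl->F->L'->A->R'->G->plug->G
Char 6 ('A'): step: R->7, L=7; A->plug->A->R->G->L->C->refl->B->L'->E->R'->D->plug->D

D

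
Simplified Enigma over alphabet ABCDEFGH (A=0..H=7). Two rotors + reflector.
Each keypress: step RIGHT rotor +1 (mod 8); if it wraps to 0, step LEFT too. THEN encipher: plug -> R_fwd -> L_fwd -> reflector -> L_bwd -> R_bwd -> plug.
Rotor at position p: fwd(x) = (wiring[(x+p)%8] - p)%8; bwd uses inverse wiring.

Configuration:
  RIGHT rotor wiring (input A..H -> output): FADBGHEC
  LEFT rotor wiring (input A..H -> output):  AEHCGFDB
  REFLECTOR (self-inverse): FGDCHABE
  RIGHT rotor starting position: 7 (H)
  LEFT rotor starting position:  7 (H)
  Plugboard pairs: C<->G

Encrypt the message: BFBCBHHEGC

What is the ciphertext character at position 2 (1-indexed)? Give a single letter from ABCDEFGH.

Char 1 ('B'): step: R->0, L->0 (L advanced); B->plug->B->R->A->L->A->refl->F->L'->F->R'->A->plug->A
Char 2 ('F'): step: R->1, L=0; F->plug->F->R->D->L->C->refl->D->L'->G->R'->E->plug->E

E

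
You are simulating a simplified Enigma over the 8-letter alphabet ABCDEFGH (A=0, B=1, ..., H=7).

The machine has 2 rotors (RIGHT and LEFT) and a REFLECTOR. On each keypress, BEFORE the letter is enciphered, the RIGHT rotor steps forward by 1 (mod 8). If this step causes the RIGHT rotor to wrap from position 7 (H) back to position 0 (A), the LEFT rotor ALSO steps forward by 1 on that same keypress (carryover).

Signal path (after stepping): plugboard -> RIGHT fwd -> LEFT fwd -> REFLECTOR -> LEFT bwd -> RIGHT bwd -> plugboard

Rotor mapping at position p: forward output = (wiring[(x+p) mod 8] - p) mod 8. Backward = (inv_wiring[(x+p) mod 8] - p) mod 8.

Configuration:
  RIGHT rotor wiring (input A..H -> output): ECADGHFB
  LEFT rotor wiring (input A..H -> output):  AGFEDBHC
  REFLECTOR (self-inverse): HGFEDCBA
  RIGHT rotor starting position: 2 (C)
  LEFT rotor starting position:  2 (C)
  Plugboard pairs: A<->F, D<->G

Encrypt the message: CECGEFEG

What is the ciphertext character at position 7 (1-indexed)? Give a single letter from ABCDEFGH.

Char 1 ('C'): step: R->3, L=2; C->plug->C->R->E->L->F->refl->C->L'->B->R'->F->plug->A
Char 2 ('E'): step: R->4, L=2; E->plug->E->R->A->L->D->refl->E->L'->H->R'->H->plug->H
Char 3 ('C'): step: R->5, L=2; C->plug->C->R->E->L->F->refl->C->L'->B->R'->H->plug->H
Char 4 ('G'): step: R->6, L=2; G->plug->D->R->E->L->F->refl->C->L'->B->R'->H->plug->H
Char 5 ('E'): step: R->7, L=2; E->plug->E->R->E->L->F->refl->C->L'->B->R'->D->plug->G
Char 6 ('F'): step: R->0, L->3 (L advanced); F->plug->A->R->E->L->H->refl->A->L'->B->R'->H->plug->H
Char 7 ('E'): step: R->1, L=3; E->plug->E->R->G->L->D->refl->E->L'->D->R'->H->plug->H

H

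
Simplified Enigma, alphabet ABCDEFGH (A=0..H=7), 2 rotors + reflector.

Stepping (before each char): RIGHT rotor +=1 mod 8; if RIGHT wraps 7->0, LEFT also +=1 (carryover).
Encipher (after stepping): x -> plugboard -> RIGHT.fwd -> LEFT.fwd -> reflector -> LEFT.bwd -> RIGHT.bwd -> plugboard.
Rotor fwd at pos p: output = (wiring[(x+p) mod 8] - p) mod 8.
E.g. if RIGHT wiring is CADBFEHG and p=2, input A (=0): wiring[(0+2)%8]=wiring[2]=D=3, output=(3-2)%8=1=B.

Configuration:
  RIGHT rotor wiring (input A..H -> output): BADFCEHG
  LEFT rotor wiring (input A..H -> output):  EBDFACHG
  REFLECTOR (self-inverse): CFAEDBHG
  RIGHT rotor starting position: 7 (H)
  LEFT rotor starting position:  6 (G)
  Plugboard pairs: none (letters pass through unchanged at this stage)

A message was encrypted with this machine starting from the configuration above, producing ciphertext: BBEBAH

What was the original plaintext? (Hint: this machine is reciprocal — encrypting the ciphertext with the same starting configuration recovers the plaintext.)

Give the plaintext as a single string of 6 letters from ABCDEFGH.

Answer: FAAACC

Derivation:
Char 1 ('B'): step: R->0, L->7 (L advanced); B->plug->B->R->A->L->H->refl->G->L'->E->R'->F->plug->F
Char 2 ('B'): step: R->1, L=7; B->plug->B->R->C->L->C->refl->A->L'->H->R'->A->plug->A
Char 3 ('E'): step: R->2, L=7; E->plug->E->R->F->L->B->refl->F->L'->B->R'->A->plug->A
Char 4 ('B'): step: R->3, L=7; B->plug->B->R->H->L->A->refl->C->L'->C->R'->A->plug->A
Char 5 ('A'): step: R->4, L=7; A->plug->A->R->G->L->D->refl->E->L'->D->R'->C->plug->C
Char 6 ('H'): step: R->5, L=7; H->plug->H->R->F->L->B->refl->F->L'->B->R'->C->plug->C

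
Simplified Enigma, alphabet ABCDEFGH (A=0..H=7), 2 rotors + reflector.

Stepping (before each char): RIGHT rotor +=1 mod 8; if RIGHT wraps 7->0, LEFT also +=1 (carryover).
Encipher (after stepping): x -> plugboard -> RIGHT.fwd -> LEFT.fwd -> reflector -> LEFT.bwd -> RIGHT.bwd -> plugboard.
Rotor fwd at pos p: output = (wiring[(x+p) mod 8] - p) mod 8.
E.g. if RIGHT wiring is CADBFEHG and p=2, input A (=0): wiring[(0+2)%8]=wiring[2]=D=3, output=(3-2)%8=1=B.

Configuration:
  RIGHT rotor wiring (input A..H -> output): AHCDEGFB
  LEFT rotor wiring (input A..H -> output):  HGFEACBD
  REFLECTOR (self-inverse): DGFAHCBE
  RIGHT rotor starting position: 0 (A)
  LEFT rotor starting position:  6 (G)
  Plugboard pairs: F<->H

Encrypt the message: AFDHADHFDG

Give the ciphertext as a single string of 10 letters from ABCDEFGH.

Answer: BCHAGGAHEB

Derivation:
Char 1 ('A'): step: R->1, L=6; A->plug->A->R->G->L->C->refl->F->L'->B->R'->B->plug->B
Char 2 ('F'): step: R->2, L=6; F->plug->H->R->F->L->G->refl->B->L'->C->R'->C->plug->C
Char 3 ('D'): step: R->3, L=6; D->plug->D->R->C->L->B->refl->G->L'->F->R'->F->plug->H
Char 4 ('H'): step: R->4, L=6; H->plug->F->R->D->L->A->refl->D->L'->A->R'->A->plug->A
Char 5 ('A'): step: R->5, L=6; A->plug->A->R->B->L->F->refl->C->L'->G->R'->G->plug->G
Char 6 ('D'): step: R->6, L=6; D->plug->D->R->B->L->F->refl->C->L'->G->R'->G->plug->G
Char 7 ('H'): step: R->7, L=6; H->plug->F->R->F->L->G->refl->B->L'->C->R'->A->plug->A
Char 8 ('F'): step: R->0, L->7 (L advanced); F->plug->H->R->B->L->A->refl->D->L'->G->R'->F->plug->H
Char 9 ('D'): step: R->1, L=7; D->plug->D->R->D->L->G->refl->B->L'->F->R'->E->plug->E
Char 10 ('G'): step: R->2, L=7; G->plug->G->R->G->L->D->refl->A->L'->B->R'->B->plug->B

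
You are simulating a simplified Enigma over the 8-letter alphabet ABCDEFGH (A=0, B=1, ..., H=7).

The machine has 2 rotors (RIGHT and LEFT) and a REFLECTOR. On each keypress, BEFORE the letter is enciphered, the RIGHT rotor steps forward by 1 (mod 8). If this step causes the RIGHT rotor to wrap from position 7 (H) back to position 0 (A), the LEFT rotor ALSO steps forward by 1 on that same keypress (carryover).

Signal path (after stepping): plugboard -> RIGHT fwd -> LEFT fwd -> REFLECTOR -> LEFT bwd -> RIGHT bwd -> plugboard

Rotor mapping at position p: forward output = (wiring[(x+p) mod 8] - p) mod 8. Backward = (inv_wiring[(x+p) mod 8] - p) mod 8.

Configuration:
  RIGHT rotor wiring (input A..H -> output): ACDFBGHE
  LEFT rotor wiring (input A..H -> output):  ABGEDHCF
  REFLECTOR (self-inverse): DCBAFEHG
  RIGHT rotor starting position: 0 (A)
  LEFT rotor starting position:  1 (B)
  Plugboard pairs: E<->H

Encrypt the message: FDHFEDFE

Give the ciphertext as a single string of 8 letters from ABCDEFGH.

Char 1 ('F'): step: R->1, L=1; F->plug->F->R->G->L->E->refl->F->L'->B->R'->A->plug->A
Char 2 ('D'): step: R->2, L=1; D->plug->D->R->E->L->G->refl->H->L'->H->R'->C->plug->C
Char 3 ('H'): step: R->3, L=1; H->plug->E->R->B->L->F->refl->E->L'->G->R'->B->plug->B
Char 4 ('F'): step: R->4, L=1; F->plug->F->R->G->L->E->refl->F->L'->B->R'->H->plug->E
Char 5 ('E'): step: R->5, L=1; E->plug->H->R->E->L->G->refl->H->L'->H->R'->C->plug->C
Char 6 ('D'): step: R->6, L=1; D->plug->D->R->E->L->G->refl->H->L'->H->R'->F->plug->F
Char 7 ('F'): step: R->7, L=1; F->plug->F->R->C->L->D->refl->A->L'->A->R'->H->plug->E
Char 8 ('E'): step: R->0, L->2 (L advanced); E->plug->H->R->E->L->A->refl->D->L'->F->R'->D->plug->D

Answer: ACBECFED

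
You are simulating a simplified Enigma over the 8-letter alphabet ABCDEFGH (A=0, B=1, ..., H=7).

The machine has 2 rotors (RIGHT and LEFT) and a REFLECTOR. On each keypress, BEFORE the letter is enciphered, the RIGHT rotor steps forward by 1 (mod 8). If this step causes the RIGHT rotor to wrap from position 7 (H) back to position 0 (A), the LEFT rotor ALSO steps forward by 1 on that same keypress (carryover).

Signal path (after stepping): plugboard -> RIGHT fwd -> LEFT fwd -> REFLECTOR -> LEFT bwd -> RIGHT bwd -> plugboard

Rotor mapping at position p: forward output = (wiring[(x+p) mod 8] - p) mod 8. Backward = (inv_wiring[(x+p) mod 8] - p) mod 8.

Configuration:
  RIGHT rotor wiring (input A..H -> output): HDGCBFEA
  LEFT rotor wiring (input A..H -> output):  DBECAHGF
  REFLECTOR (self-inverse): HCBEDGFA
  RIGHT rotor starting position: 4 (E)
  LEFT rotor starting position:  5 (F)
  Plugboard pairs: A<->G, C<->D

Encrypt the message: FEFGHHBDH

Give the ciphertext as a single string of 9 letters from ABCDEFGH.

Answer: GDHDABGBC

Derivation:
Char 1 ('F'): step: R->5, L=5; F->plug->F->R->B->L->B->refl->C->L'->A->R'->A->plug->G
Char 2 ('E'): step: R->6, L=5; E->plug->E->R->A->L->C->refl->B->L'->B->R'->C->plug->D
Char 3 ('F'): step: R->7, L=5; F->plug->F->R->C->L->A->refl->H->L'->F->R'->H->plug->H
Char 4 ('G'): step: R->0, L->6 (L advanced); G->plug->A->R->H->L->B->refl->C->L'->G->R'->C->plug->D
Char 5 ('H'): step: R->1, L=6; H->plug->H->R->G->L->C->refl->B->L'->H->R'->G->plug->A
Char 6 ('H'): step: R->2, L=6; H->plug->H->R->B->L->H->refl->A->L'->A->R'->B->plug->B
Char 7 ('B'): step: R->3, L=6; B->plug->B->R->G->L->C->refl->B->L'->H->R'->A->plug->G
Char 8 ('D'): step: R->4, L=6; D->plug->C->R->A->L->A->refl->H->L'->B->R'->B->plug->B
Char 9 ('H'): step: R->5, L=6; H->plug->H->R->E->L->G->refl->F->L'->C->R'->D->plug->C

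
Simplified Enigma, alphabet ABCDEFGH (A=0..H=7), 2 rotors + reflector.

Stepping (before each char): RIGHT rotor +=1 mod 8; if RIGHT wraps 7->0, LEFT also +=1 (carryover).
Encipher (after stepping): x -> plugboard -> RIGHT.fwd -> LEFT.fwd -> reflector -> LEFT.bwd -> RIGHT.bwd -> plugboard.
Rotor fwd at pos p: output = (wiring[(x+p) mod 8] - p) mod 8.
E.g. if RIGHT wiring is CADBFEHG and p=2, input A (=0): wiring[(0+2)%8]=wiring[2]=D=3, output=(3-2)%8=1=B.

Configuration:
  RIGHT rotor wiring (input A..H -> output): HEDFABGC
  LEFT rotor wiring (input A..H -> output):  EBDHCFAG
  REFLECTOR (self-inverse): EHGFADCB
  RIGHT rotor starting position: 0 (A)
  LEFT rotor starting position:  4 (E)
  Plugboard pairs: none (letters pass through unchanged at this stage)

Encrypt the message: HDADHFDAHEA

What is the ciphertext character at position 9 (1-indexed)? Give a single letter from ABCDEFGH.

Char 1 ('H'): step: R->1, L=4; H->plug->H->R->G->L->H->refl->B->L'->B->R'->G->plug->G
Char 2 ('D'): step: R->2, L=4; D->plug->D->R->H->L->D->refl->F->L'->F->R'->G->plug->G
Char 3 ('A'): step: R->3, L=4; A->plug->A->R->C->L->E->refl->A->L'->E->R'->F->plug->F
Char 4 ('D'): step: R->4, L=4; D->plug->D->R->G->L->H->refl->B->L'->B->R'->H->plug->H
Char 5 ('H'): step: R->5, L=4; H->plug->H->R->D->L->C->refl->G->L'->A->R'->G->plug->G
Char 6 ('F'): step: R->6, L=4; F->plug->F->R->H->L->D->refl->F->L'->F->R'->E->plug->E
Char 7 ('D'): step: R->7, L=4; D->plug->D->R->E->L->A->refl->E->L'->C->R'->G->plug->G
Char 8 ('A'): step: R->0, L->5 (L advanced); A->plug->A->R->H->L->F->refl->D->L'->B->R'->F->plug->F
Char 9 ('H'): step: R->1, L=5; H->plug->H->R->G->L->C->refl->G->L'->F->R'->F->plug->F

F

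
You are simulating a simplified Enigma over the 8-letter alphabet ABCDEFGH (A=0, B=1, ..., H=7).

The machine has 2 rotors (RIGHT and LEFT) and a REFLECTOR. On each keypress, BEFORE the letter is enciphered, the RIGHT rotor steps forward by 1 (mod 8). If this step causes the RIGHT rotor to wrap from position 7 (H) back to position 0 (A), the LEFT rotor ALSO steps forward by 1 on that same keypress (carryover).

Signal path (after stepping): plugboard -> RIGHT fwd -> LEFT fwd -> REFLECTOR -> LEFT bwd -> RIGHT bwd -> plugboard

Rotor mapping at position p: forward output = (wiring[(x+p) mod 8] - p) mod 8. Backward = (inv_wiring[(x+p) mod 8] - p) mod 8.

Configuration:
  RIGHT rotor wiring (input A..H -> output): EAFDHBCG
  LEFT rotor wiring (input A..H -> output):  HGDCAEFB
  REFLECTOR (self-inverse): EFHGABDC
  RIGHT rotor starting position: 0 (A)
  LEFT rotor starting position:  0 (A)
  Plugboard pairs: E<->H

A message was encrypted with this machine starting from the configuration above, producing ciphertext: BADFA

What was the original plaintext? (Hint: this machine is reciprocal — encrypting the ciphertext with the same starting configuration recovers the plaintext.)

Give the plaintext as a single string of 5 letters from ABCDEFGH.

Answer: GHCBB

Derivation:
Char 1 ('B'): step: R->1, L=0; B->plug->B->R->E->L->A->refl->E->L'->F->R'->G->plug->G
Char 2 ('A'): step: R->2, L=0; A->plug->A->R->D->L->C->refl->H->L'->A->R'->E->plug->H
Char 3 ('D'): step: R->3, L=0; D->plug->D->R->H->L->B->refl->F->L'->G->R'->C->plug->C
Char 4 ('F'): step: R->4, L=0; F->plug->F->R->E->L->A->refl->E->L'->F->R'->B->plug->B
Char 5 ('A'): step: R->5, L=0; A->plug->A->R->E->L->A->refl->E->L'->F->R'->B->plug->B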